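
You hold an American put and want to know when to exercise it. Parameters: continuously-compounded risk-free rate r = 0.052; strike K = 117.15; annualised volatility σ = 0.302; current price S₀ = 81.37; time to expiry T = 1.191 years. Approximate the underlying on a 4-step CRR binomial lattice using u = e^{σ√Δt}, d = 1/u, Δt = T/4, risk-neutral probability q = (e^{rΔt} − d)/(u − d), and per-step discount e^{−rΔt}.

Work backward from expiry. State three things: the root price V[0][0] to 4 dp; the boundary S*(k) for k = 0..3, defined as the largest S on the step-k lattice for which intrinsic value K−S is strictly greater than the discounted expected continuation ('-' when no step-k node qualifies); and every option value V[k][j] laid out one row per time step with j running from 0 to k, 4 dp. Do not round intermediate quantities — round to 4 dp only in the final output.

price = 35.7800
boundary = 81.3700 69.0075 81.3700 95.9471
tree:
35.7800
48.1425 23.0259
58.6267 35.7800 11.2856
67.5181 48.1425 21.2029 1.9525
75.0586 58.6267 35.7800 4.0143 0.0000

Δt=0.29775, u=1.17915, d=0.84807, q=0.50603, disc=e^(-rΔt)=0.98464
k=4 terminal: V=max(K-S,0) → 75.0586 58.6267 35.7800 4.0143 0.0000
k=3: j=0 S=49.6319 intr=67.5181 cont=65.7182 V=67.5181[EX]; j=1 S=69.0075 intr=48.1425 cont=46.3426 V=48.1425[EX]; j=2 S=95.9471 intr=21.2029 cont=19.4030 V=21.2029[EX]; j=3 S=133.4036 intr=0.0000 cont=1.9525 V=1.9525[hold]  S*(3)=95.9471
k=2: j=0 S=58.5233 intr=58.6267 cont=56.8268 V=58.6267[EX]; j=1 S=81.3700 intr=35.7800 cont=33.9801 V=35.7800[EX]; j=2 S=113.1357 intr=4.0143 cont=11.2856 V=11.2856[hold]  S*(2)=81.3700
k=1: j=0 S=69.0075 intr=48.1425 cont=46.3426 V=48.1425[EX]; j=1 S=95.9471 intr=21.2029 cont=23.0259 V=23.0259[hold]  S*(1)=69.0075
k=0: j=0 S=81.3700 intr=35.7800 cont=34.8885 V=35.7800[EX]  S*(0)=81.3700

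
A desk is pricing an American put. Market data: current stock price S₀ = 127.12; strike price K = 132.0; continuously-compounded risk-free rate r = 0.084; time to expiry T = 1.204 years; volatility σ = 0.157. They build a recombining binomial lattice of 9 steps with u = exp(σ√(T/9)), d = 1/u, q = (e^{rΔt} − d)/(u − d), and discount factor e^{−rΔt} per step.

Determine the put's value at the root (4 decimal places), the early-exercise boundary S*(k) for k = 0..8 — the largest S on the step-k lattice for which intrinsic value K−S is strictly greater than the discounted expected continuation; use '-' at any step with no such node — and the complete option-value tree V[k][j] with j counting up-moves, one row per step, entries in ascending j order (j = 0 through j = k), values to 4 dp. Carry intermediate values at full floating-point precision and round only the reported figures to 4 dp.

Δt=0.13378  u=1.05910  d=0.94419  q=0.58399  discount=0.98883
step 9 (expiry): payoffs max(K−S,0) = 56.1834 46.9563 36.6063 24.9966 11.9741 0.0000 0.0000 0.0000 0.0000 0.0000
step 8: (k=8,j=0): S=80.2977, (K−S)⁺=51.7023, hold=50.2272 ⇒ V=51.7023 exercise | (k=8,j=1): S=90.0702, (K−S)⁺=41.9298, hold=40.4548 ⇒ V=41.9298 exercise | (k=8,j=2): S=101.0319, (K−S)⁺=30.9681, hold=29.4931 ⇒ V=30.9681 exercise | (k=8,j=3): S=113.3277, (K−S)⁺=18.6723, hold=17.1972 ⇒ V=18.6723 exercise | (k=8,j=4): S=127.1200, (K−S)⁺=4.8800, hold=4.9257 ⇒ V=4.9257 continue | (k=8,j=5): S=142.5908, (K−S)⁺=0.0000, hold=0.0000 ⇒ V=0.0000 continue | (k=8,j=6): S=159.9445, (K−S)⁺=0.0000, hold=0.0000 ⇒ V=0.0000 continue | (k=8,j=7): S=179.4101, (K−S)⁺=0.0000, hold=0.0000 ⇒ V=0.0000 continue | (k=8,j=8): S=201.2447, (K−S)⁺=0.0000, hold=0.0000 ⇒ V=0.0000 continue  boundary S*=113.3277
step 7: (k=7,j=0): S=85.0437, (K−S)⁺=46.9563, hold=45.4813 ⇒ V=46.9563 exercise | (k=7,j=1): S=95.3937, (K−S)⁺=36.6063, hold=35.1313 ⇒ V=36.6063 exercise | (k=7,j=2): S=107.0034, (K−S)⁺=24.9966, hold=23.5216 ⇒ V=24.9966 exercise | (k=7,j=3): S=120.0259, (K−S)⁺=11.9741, hold=10.5254 ⇒ V=11.9741 exercise | (k=7,j=4): S=134.6334, (K−S)⁺=0.0000, hold=2.0262 ⇒ V=2.0262 continue | (k=7,j=5): S=151.0186, (K−S)⁺=0.0000, hold=0.0000 ⇒ V=0.0000 continue | (k=7,j=6): S=169.3979, (K−S)⁺=0.0000, hold=0.0000 ⇒ V=0.0000 continue | (k=7,j=7): S=190.0140, (K−S)⁺=0.0000, hold=0.0000 ⇒ V=0.0000 continue  boundary S*=120.0259
step 6: (k=6,j=0): S=90.0702, (K−S)⁺=41.9298, hold=40.4548 ⇒ V=41.9298 exercise | (k=6,j=1): S=101.0319, (K−S)⁺=30.9681, hold=29.4931 ⇒ V=30.9681 exercise | (k=6,j=2): S=113.3277, (K−S)⁺=18.6723, hold=17.1972 ⇒ V=18.6723 exercise | (k=6,j=3): S=127.1200, (K−S)⁺=4.8800, hold=6.0957 ⇒ V=6.0957 continue | (k=6,j=4): S=142.5908, (K−S)⁺=0.0000, hold=0.8335 ⇒ V=0.8335 continue | (k=6,j=5): S=159.9445, (K−S)⁺=0.0000, hold=0.0000 ⇒ V=0.0000 continue | (k=6,j=6): S=179.4101, (K−S)⁺=0.0000, hold=0.0000 ⇒ V=0.0000 continue  boundary S*=113.3277
step 5: (k=5,j=0): S=95.3937, (K−S)⁺=36.6063, hold=35.1313 ⇒ V=36.6063 exercise | (k=5,j=1): S=107.0034, (K−S)⁺=24.9966, hold=23.5216 ⇒ V=24.9966 exercise | (k=5,j=2): S=120.0259, (K−S)⁺=11.9741, hold=11.2011 ⇒ V=11.9741 exercise | (k=5,j=3): S=134.6334, (K−S)⁺=0.0000, hold=2.9889 ⇒ V=2.9889 continue | (k=5,j=4): S=151.0186, (K−S)⁺=0.0000, hold=0.3429 ⇒ V=0.3429 continue | (k=5,j=5): S=169.3979, (K−S)⁺=0.0000, hold=0.0000 ⇒ V=0.0000 continue  boundary S*=120.0259
step 4: (k=4,j=0): S=101.0319, (K−S)⁺=30.9681, hold=29.4931 ⇒ V=30.9681 exercise | (k=4,j=1): S=113.3277, (K−S)⁺=18.6723, hold=17.1972 ⇒ V=18.6723 exercise | (k=4,j=2): S=127.1200, (K−S)⁺=4.8800, hold=6.6516 ⇒ V=6.6516 continue | (k=4,j=3): S=142.5908, (K−S)⁺=0.0000, hold=1.4275 ⇒ V=1.4275 continue | (k=4,j=4): S=159.9445, (K−S)⁺=0.0000, hold=0.1410 ⇒ V=0.1410 continue  boundary S*=113.3277
step 3: (k=3,j=0): S=107.0034, (K−S)⁺=24.9966, hold=23.5216 ⇒ V=24.9966 exercise | (k=3,j=1): S=120.0259, (K−S)⁺=11.9741, hold=11.5221 ⇒ V=11.9741 exercise | (k=3,j=2): S=134.6334, (K−S)⁺=0.0000, hold=3.5605 ⇒ V=3.5605 continue | (k=3,j=3): S=151.0186, (K−S)⁺=0.0000, hold=0.6687 ⇒ V=0.6687 continue  boundary S*=120.0259
step 2: (k=2,j=0): S=113.3277, (K−S)⁺=18.6723, hold=17.1972 ⇒ V=18.6723 exercise | (k=2,j=1): S=127.1200, (K−S)⁺=4.8800, hold=6.9817 ⇒ V=6.9817 continue | (k=2,j=2): S=142.5908, (K−S)⁺=0.0000, hold=1.8508 ⇒ V=1.8508 continue  boundary S*=113.3277
step 1: (k=1,j=0): S=120.0259, (K−S)⁺=11.9741, hold=11.7127 ⇒ V=11.9741 exercise | (k=1,j=1): S=134.6334, (K−S)⁺=0.0000, hold=3.9408 ⇒ V=3.9408 continue  boundary S*=120.0259
step 0: (k=0,j=0): S=127.1200, (K−S)⁺=4.8800, hold=7.2013 ⇒ V=7.2013 continue  boundary S*=-

price = 7.2013
boundary = - 120.0259 113.3277 120.0259 113.3277 120.0259 113.3277 120.0259 113.3277
tree:
7.2013
11.9741 3.9408
18.6723 6.9817 1.8508
24.9966 11.9741 3.5605 0.6687
30.9681 18.6723 6.6516 1.4275 0.1410
36.6063 24.9966 11.9741 2.9889 0.3429 0.0000
41.9298 30.9681 18.6723 6.0957 0.8335 0.0000 0.0000
46.9563 36.6063 24.9966 11.9741 2.0262 0.0000 0.0000 0.0000
51.7023 41.9298 30.9681 18.6723 4.9257 0.0000 0.0000 0.0000 0.0000
56.1834 46.9563 36.6063 24.9966 11.9741 0.0000 0.0000 0.0000 0.0000 0.0000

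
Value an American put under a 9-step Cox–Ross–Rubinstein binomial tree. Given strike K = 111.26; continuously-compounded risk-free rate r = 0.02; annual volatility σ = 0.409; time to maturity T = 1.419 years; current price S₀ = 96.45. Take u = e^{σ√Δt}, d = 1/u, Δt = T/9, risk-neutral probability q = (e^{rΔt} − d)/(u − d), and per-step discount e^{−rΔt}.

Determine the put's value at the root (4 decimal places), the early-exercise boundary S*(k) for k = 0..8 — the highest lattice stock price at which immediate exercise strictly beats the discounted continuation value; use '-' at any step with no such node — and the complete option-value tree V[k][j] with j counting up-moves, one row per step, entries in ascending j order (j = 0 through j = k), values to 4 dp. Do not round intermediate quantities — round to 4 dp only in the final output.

Δt=0.15767  u=1.17633  d=0.85010  q=0.46917  discount=0.99685
step 9 (expiry): payoffs max(K−S,0) = 88.8972 80.3152 68.4397 52.0070 29.2680 0.0000 0.0000 0.0000 0.0000 0.0000
step 8: (k=8,j=0): S=26.3062, (K−S)⁺=84.9538, hold=84.6036 ⇒ V=84.9538 exercise | (k=8,j=1): S=36.4014, (K−S)⁺=74.8586, hold=74.5083 ⇒ V=74.8586 exercise | (k=8,j=2): S=50.3709, (K−S)⁺=60.8891, hold=60.5388 ⇒ V=60.8891 exercise | (k=8,j=3): S=69.7013, (K−S)⁺=41.5587, hold=41.2084 ⇒ V=41.5587 exercise | (k=8,j=4): S=96.4500, (K−S)⁺=14.8100, hold=15.4874 ⇒ V=15.4874 continue | (k=8,j=5): S=133.4638, (K−S)⁺=0.0000, hold=0.0000 ⇒ V=0.0000 continue | (k=8,j=6): S=184.6820, (K−S)⁺=0.0000, hold=0.0000 ⇒ V=0.0000 continue | (k=8,j=7): S=255.5558, (K−S)⁺=0.0000, hold=0.0000 ⇒ V=0.0000 continue | (k=8,j=8): S=353.6283, (K−S)⁺=0.0000, hold=0.0000 ⇒ V=0.0000 continue  boundary S*=69.7013
step 7: (k=7,j=0): S=30.9448, (K−S)⁺=80.3152, hold=79.9649 ⇒ V=80.3152 exercise | (k=7,j=1): S=42.8203, (K−S)⁺=68.4397, hold=68.0895 ⇒ V=68.4397 exercise | (k=7,j=2): S=59.2530, (K−S)⁺=52.0070, hold=51.6567 ⇒ V=52.0070 exercise | (k=7,j=3): S=81.9920, (K−S)⁺=29.2680, hold=29.2345 ⇒ V=29.2680 exercise | (k=7,j=4): S=113.4574, (K−S)⁺=0.0000, hold=8.1953 ⇒ V=8.1953 continue | (k=7,j=5): S=156.9980, (K−S)⁺=0.0000, hold=0.0000 ⇒ V=0.0000 continue | (k=7,j=6): S=217.2477, (K−S)⁺=0.0000, hold=0.0000 ⇒ V=0.0000 continue | (k=7,j=7): S=300.6190, (K−S)⁺=0.0000, hold=0.0000 ⇒ V=0.0000 continue  boundary S*=81.9920
step 6: (k=6,j=0): S=36.4014, (K−S)⁺=74.8586, hold=74.5083 ⇒ V=74.8586 exercise | (k=6,j=1): S=50.3709, (K−S)⁺=60.8891, hold=60.5388 ⇒ V=60.8891 exercise | (k=6,j=2): S=69.7013, (K−S)⁺=41.5587, hold=41.2084 ⇒ V=41.5587 exercise | (k=6,j=3): S=96.4500, (K−S)⁺=14.8100, hold=19.3203 ⇒ V=19.3203 continue | (k=6,j=4): S=133.4638, (K−S)⁺=0.0000, hold=4.3366 ⇒ V=4.3366 continue | (k=6,j=5): S=184.6820, (K−S)⁺=0.0000, hold=0.0000 ⇒ V=0.0000 continue | (k=6,j=6): S=255.5558, (K−S)⁺=0.0000, hold=0.0000 ⇒ V=0.0000 continue  boundary S*=69.7013
step 5: (k=5,j=0): S=42.8203, (K−S)⁺=68.4397, hold=68.0895 ⇒ V=68.4397 exercise | (k=5,j=1): S=59.2530, (K−S)⁺=52.0070, hold=51.6567 ⇒ V=52.0070 exercise | (k=5,j=2): S=81.9920, (K−S)⁺=29.2680, hold=31.0271 ⇒ V=31.0271 continue | (k=5,j=3): S=113.4574, (K−S)⁺=0.0000, hold=12.2517 ⇒ V=12.2517 continue | (k=5,j=4): S=156.9980, (K−S)⁺=0.0000, hold=2.2948 ⇒ V=2.2948 continue | (k=5,j=5): S=217.2477, (K−S)⁺=0.0000, hold=0.0000 ⇒ V=0.0000 continue  boundary S*=59.2530
step 4: (k=4,j=0): S=50.3709, (K−S)⁺=60.8891, hold=60.5388 ⇒ V=60.8891 exercise | (k=4,j=1): S=69.7013, (K−S)⁺=41.5587, hold=42.0311 ⇒ V=42.0311 continue | (k=4,j=2): S=96.4500, (K−S)⁺=14.8100, hold=22.1483 ⇒ V=22.1483 continue | (k=4,j=3): S=133.4638, (K−S)⁺=0.0000, hold=7.5564 ⇒ V=7.5564 continue | (k=4,j=4): S=184.6820, (K−S)⁺=0.0000, hold=1.2143 ⇒ V=1.2143 continue  boundary S*=50.3709
step 3: (k=3,j=0): S=59.2530, (K−S)⁺=52.0070, hold=51.8777 ⇒ V=52.0070 exercise | (k=3,j=1): S=81.9920, (K−S)⁺=29.2680, hold=32.5998 ⇒ V=32.5998 continue | (k=3,j=2): S=113.4574, (K−S)⁺=0.0000, hold=15.2540 ⇒ V=15.2540 continue | (k=3,j=3): S=156.9980, (K−S)⁺=0.0000, hold=4.5664 ⇒ V=4.5664 continue  boundary S*=59.2530
step 2: (k=2,j=0): S=69.7013, (K−S)⁺=41.5587, hold=42.7666 ⇒ V=42.7666 continue | (k=2,j=1): S=96.4500, (K−S)⁺=14.8100, hold=24.3847 ⇒ V=24.3847 continue | (k=2,j=2): S=133.4638, (K−S)⁺=0.0000, hold=10.2075 ⇒ V=10.2075 continue  boundary S*=-
step 1: (k=1,j=0): S=81.9920, (K−S)⁺=29.2680, hold=34.0349 ⇒ V=34.0349 continue | (k=1,j=1): S=113.4574, (K−S)⁺=0.0000, hold=17.6773 ⇒ V=17.6773 continue  boundary S*=-
step 0: (k=0,j=0): S=96.4500, (K−S)⁺=14.8100, hold=26.2774 ⇒ V=26.2774 continue  boundary S*=-

price = 26.2774
boundary = - - - 59.2530 50.3709 59.2530 69.7013 81.9920 69.7013
tree:
26.2774
34.0349 17.6773
42.7666 24.3847 10.2075
52.0070 32.5998 15.2540 4.5664
60.8891 42.0311 22.1483 7.5564 1.2143
68.4397 52.0070 31.0271 12.2517 2.2948 0.0000
74.8586 60.8891 41.5587 19.3203 4.3366 0.0000 0.0000
80.3152 68.4397 52.0070 29.2680 8.1953 0.0000 0.0000 0.0000
84.9538 74.8586 60.8891 41.5587 15.4874 0.0000 0.0000 0.0000 0.0000
88.8972 80.3152 68.4397 52.0070 29.2680 0.0000 0.0000 0.0000 0.0000 0.0000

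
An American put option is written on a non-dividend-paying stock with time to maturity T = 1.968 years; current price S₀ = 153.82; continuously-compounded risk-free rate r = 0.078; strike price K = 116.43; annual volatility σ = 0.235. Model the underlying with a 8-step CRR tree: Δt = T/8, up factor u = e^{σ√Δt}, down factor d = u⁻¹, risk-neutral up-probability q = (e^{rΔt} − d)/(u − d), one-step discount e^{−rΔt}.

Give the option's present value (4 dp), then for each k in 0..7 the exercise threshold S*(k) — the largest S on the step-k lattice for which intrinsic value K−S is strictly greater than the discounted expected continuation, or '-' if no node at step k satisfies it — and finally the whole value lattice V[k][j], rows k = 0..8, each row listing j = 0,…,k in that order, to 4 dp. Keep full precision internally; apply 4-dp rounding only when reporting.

price = 2.0064
boundary = - - - - 96.5015 85.8844 96.5015 85.8844
tree:
2.0064
3.7140 0.7009
6.7135 1.4273 0.1401
11.7837 2.8634 0.3202 0.0000
19.9285 5.6339 0.7315 0.0000 0.0000
30.5456 10.7972 1.6712 0.0000 0.0000 0.0000
39.9946 19.9285 3.8181 0.0000 0.0000 0.0000 0.0000
48.4040 30.5456 8.7229 0.0000 0.0000 0.0000 0.0000 0.0000
55.8882 39.9946 19.9285 0.0000 0.0000 0.0000 0.0000 0.0000 0.0000

params: Δt=0.24600 u=1.12362 d=0.88998 q=0.55381 e^(-rΔt)=0.98099
t_8 payoffs: 55.8882 39.9946 19.9285 0.0000 0.0000 0.0000 0.0000 0.0000 0.0000
t_7: node(7,0) S=68.0260 payoff=48.4040 vs cont=46.1913 → 48.4040 [stop]  node(7,1) S=85.8844 payoff=30.5456 vs cont=28.3329 → 30.5456 [stop]  node(7,2) S=108.4310 payoff=7.9990 vs cont=8.7229 → 8.7229 [wait]  node(7,3) S=136.8967 payoff=0.0000 vs cont=0.0000 → 0.0000 [wait]  node(7,4) S=172.8353 payoff=0.0000 vs cont=0.0000 → 0.0000 [wait]  node(7,5) S=218.2087 payoff=0.0000 vs cont=0.0000 → 0.0000 [wait]  node(7,6) S=275.4935 payoff=0.0000 vs cont=0.0000 → 0.0000 [wait]  node(7,7) S=347.8170 payoff=0.0000 vs cont=0.0000 → 0.0000 [wait]  ⇒ S*(7)=85.8844
t_6: node(6,0) S=76.4354 payoff=39.9946 vs cont=37.7818 → 39.9946 [stop]  node(6,1) S=96.5015 payoff=19.9285 vs cont=18.1091 → 19.9285 [stop]  node(6,2) S=121.8354 payoff=0.0000 vs cont=3.8181 → 3.8181 [wait]  node(6,3) S=153.8200 payoff=0.0000 vs cont=0.0000 → 0.0000 [wait]  node(6,4) S=194.2013 payoff=0.0000 vs cont=0.0000 → 0.0000 [wait]  node(6,5) S=245.1837 payoff=0.0000 vs cont=0.0000 → 0.0000 [wait]  node(6,6) S=309.5502 payoff=0.0000 vs cont=0.0000 → 0.0000 [wait]  ⇒ S*(6)=96.5015
t_5: node(5,0) S=85.8844 payoff=30.5456 vs cont=28.3329 → 30.5456 [stop]  node(5,1) S=108.4310 payoff=7.9990 vs cont=10.7972 → 10.7972 [wait]  node(5,2) S=136.8967 payoff=0.0000 vs cont=1.6712 → 1.6712 [wait]  node(5,3) S=172.8353 payoff=0.0000 vs cont=0.0000 → 0.0000 [wait]  node(5,4) S=218.2087 payoff=0.0000 vs cont=0.0000 → 0.0000 [wait]  node(5,5) S=275.4935 payoff=0.0000 vs cont=0.0000 → 0.0000 [wait]  ⇒ S*(5)=85.8844
t_4: node(4,0) S=96.5015 payoff=19.9285 vs cont=19.2360 → 19.9285 [stop]  node(4,1) S=121.8354 payoff=0.0000 vs cont=5.6339 → 5.6339 [wait]  node(4,2) S=153.8200 payoff=0.0000 vs cont=0.7315 → 0.7315 [wait]  node(4,3) S=194.2013 payoff=0.0000 vs cont=0.0000 → 0.0000 [wait]  node(4,4) S=245.1837 payoff=0.0000 vs cont=0.0000 → 0.0000 [wait]  ⇒ S*(4)=96.5015
t_3: node(3,0) S=108.4310 payoff=7.9990 vs cont=11.7837 → 11.7837 [wait]  node(3,1) S=136.8967 payoff=0.0000 vs cont=2.8634 → 2.8634 [wait]  node(3,2) S=172.8353 payoff=0.0000 vs cont=0.3202 → 0.3202 [wait]  node(3,3) S=218.2087 payoff=0.0000 vs cont=0.0000 → 0.0000 [wait]  ⇒ S*(3)=-
t_2: node(2,0) S=121.8354 payoff=0.0000 vs cont=6.7135 → 6.7135 [wait]  node(2,1) S=153.8200 payoff=0.0000 vs cont=1.4273 → 1.4273 [wait]  node(2,2) S=194.2013 payoff=0.0000 vs cont=0.1401 → 0.1401 [wait]  ⇒ S*(2)=-
t_1: node(1,0) S=136.8967 payoff=0.0000 vs cont=3.7140 → 3.7140 [wait]  node(1,1) S=172.8353 payoff=0.0000 vs cont=0.7009 → 0.7009 [wait]  ⇒ S*(1)=-
t_0: node(0,0) S=153.8200 payoff=0.0000 vs cont=2.0064 → 2.0064 [wait]  ⇒ S*(0)=-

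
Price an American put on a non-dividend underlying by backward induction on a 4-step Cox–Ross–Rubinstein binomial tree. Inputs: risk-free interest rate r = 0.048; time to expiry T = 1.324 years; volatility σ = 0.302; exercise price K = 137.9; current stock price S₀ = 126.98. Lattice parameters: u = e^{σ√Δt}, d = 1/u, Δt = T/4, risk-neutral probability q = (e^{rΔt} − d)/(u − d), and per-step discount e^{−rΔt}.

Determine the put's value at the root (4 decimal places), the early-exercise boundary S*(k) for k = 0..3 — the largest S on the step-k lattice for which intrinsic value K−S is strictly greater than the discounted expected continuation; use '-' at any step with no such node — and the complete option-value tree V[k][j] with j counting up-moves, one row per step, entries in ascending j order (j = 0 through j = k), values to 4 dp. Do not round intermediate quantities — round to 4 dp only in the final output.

params: Δt=0.33100 u=1.18976 d=0.84051 q=0.50253 e^(-rΔt)=0.98424
t_4 payoffs: 74.5271 48.1944 10.9200 0.0000 0.0000
t_3: node(3,0) S=75.3983 payoff=62.5017 vs cont=60.3281 → 62.5017 [stop]  node(3,1) S=106.7277 payoff=31.1723 vs cont=28.9986 → 31.1723 [stop]  node(3,2) S=151.0752 payoff=0.0000 vs cont=5.3468 → 5.3468 [wait]  node(3,3) S=213.8500 payoff=0.0000 vs cont=0.0000 → 0.0000 [wait]  ⇒ S*(3)=106.7277
t_2: node(2,0) S=89.7056 payoff=48.1944 vs cont=46.0208 → 48.1944 [stop]  node(2,1) S=126.9800 payoff=10.9200 vs cont=17.9075 → 17.9075 [wait]  node(2,2) S=179.7427 payoff=0.0000 vs cont=2.6179 → 2.6179 [wait]  ⇒ S*(2)=89.7056
t_1: node(1,0) S=106.7277 payoff=31.1723 vs cont=32.4547 → 32.4547 [wait]  node(1,1) S=151.0752 payoff=0.0000 vs cont=10.0629 → 10.0629 [wait]  ⇒ S*(1)=-
t_0: node(0,0) S=126.9800 payoff=10.9200 vs cont=20.8680 → 20.8680 [wait]  ⇒ S*(0)=-

price = 20.8680
boundary = - - 89.7056 106.7277
tree:
20.8680
32.4547 10.0629
48.1944 17.9075 2.6179
62.5017 31.1723 5.3468 0.0000
74.5271 48.1944 10.9200 0.0000 0.0000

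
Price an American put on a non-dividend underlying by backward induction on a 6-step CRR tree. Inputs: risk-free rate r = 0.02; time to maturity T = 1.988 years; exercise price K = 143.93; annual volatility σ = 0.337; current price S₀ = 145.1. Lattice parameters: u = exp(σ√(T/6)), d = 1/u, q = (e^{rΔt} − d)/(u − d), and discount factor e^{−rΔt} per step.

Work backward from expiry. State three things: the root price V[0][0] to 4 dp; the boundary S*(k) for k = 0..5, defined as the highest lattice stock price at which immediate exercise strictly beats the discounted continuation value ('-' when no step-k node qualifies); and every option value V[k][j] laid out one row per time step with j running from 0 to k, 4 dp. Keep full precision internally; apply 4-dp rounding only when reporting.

params: Δt=0.33133 u=1.21407 d=0.82367 q=0.46869 e^(-rΔt)=0.99340
t_6 payoffs: 98.6200 77.1440 45.4889 0.0000 0.0000 0.0000 0.0000
t_5: node(5,0) S=55.0098 payoff=88.9202 vs cont=87.9696 → 88.9202 [stop]  node(5,1) S=81.0832 payoff=62.8468 vs cont=61.8962 → 62.8468 [stop]  node(5,2) S=119.5149 payoff=24.4151 vs cont=24.0093 → 24.4151 [stop]  node(5,3) S=176.1623 payoff=0.0000 vs cont=0.0000 → 0.0000 [wait]  node(5,4) S=259.6593 payoff=0.0000 vs cont=0.0000 → 0.0000 [wait]  node(5,5) S=382.7322 payoff=0.0000 vs cont=0.0000 → 0.0000 [wait]  ⇒ S*(5)=119.5149
t_4: node(4,0) S=66.7860 payoff=77.1440 vs cont=76.1934 → 77.1440 [stop]  node(4,1) S=98.4411 payoff=45.4889 vs cont=44.5383 → 45.4889 [stop]  node(4,2) S=145.1000 payoff=0.0000 vs cont=12.8864 → 12.8864 [wait]  node(4,3) S=213.8742 payoff=0.0000 vs cont=0.0000 → 0.0000 [wait]  node(4,4) S=315.2459 payoff=0.0000 vs cont=0.0000 → 0.0000 [wait]  ⇒ S*(4)=98.4411
t_3: node(3,0) S=81.0832 payoff=62.8468 vs cont=61.8962 → 62.8468 [stop]  node(3,1) S=119.5149 payoff=24.4151 vs cont=30.0091 → 30.0091 [wait]  node(3,2) S=176.1623 payoff=0.0000 vs cont=6.8015 → 6.8015 [wait]  node(3,3) S=259.6593 payoff=0.0000 vs cont=0.0000 → 0.0000 [wait]  ⇒ S*(3)=81.0832
t_2: node(2,0) S=98.4411 payoff=45.4889 vs cont=47.1428 → 47.1428 [wait]  node(2,1) S=145.1000 payoff=0.0000 vs cont=19.0056 → 19.0056 [wait]  node(2,2) S=213.8742 payoff=0.0000 vs cont=3.5899 → 3.5899 [wait]  ⇒ S*(2)=-
t_1: node(1,0) S=119.5149 payoff=24.4151 vs cont=33.7310 → 33.7310 [wait]  node(1,1) S=176.1623 payoff=0.0000 vs cont=11.7027 → 11.7027 [wait]  ⇒ S*(1)=-
t_0: node(0,0) S=145.1000 payoff=0.0000 vs cont=23.2520 → 23.2520 [wait]  ⇒ S*(0)=-

price = 23.2520
boundary = - - - 81.0832 98.4411 119.5149
tree:
23.2520
33.7310 11.7027
47.1428 19.0056 3.5899
62.8468 30.0091 6.8015 0.0000
77.1440 45.4889 12.8864 0.0000 0.0000
88.9202 62.8468 24.4151 0.0000 0.0000 0.0000
98.6200 77.1440 45.4889 0.0000 0.0000 0.0000 0.0000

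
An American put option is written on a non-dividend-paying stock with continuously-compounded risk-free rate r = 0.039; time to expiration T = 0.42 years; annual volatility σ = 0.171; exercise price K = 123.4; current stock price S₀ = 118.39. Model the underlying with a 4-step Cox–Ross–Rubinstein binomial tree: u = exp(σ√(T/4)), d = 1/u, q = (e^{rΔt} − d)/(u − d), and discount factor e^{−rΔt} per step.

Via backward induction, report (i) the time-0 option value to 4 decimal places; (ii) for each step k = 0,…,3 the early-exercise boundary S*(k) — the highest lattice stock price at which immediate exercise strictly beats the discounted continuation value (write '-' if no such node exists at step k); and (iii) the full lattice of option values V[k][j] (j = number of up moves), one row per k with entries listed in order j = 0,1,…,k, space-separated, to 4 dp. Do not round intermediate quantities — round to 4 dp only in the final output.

price = 7.5279
boundary = - - 105.9708 112.0084
tree:
7.5279
11.7415 3.7464
17.4292 6.6494 1.1299
23.1414 11.3916 2.3792 0.0000
28.5456 17.4292 5.0100 0.0000 0.0000

params: Δt=0.10500 u=1.05697 d=0.94610 q=0.52316 e^(-rΔt)=0.99591
t_4 payoffs: 28.5456 17.4292 5.0100 0.0000 0.0000
t_3: node(3,0) S=100.2586 payoff=23.1414 vs cont=22.6371 → 23.1414 [stop]  node(3,1) S=112.0084 payoff=11.3916 vs cont=10.8873 → 11.3916 [stop]  node(3,2) S=125.1352 payoff=0.0000 vs cont=2.3792 → 2.3792 [wait]  node(3,3) S=139.8003 payoff=0.0000 vs cont=0.0000 → 0.0000 [wait]  ⇒ S*(3)=112.0084
t_2: node(2,0) S=105.9708 payoff=17.4292 vs cont=16.9249 → 17.4292 [stop]  node(2,1) S=118.3900 payoff=5.0100 vs cont=6.6494 → 6.6494 [wait]  node(2,2) S=132.2647 payoff=0.0000 vs cont=1.1299 → 1.1299 [wait]  ⇒ S*(2)=105.9708
t_1: node(1,0) S=112.0084 payoff=11.3916 vs cont=11.7415 → 11.7415 [wait]  node(1,1) S=125.1352 payoff=0.0000 vs cont=3.7464 → 3.7464 [wait]  ⇒ S*(1)=-
t_0: node(0,0) S=118.3900 payoff=5.0100 vs cont=7.5279 → 7.5279 [wait]  ⇒ S*(0)=-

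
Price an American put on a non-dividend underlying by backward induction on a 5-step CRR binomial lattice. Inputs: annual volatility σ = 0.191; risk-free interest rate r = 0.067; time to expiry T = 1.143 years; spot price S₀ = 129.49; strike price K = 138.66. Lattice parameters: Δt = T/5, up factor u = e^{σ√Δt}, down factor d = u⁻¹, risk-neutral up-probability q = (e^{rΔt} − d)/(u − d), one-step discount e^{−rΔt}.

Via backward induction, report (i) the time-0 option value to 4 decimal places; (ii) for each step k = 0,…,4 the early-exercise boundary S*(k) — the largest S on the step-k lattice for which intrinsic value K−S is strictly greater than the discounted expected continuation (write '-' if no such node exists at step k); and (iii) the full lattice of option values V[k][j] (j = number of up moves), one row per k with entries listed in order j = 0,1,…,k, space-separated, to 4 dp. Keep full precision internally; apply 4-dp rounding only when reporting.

price = 11.9950
boundary = - 118.1887 107.8737 118.1887 129.4900
tree:
11.9950
20.4713 5.7071
30.7863 11.0284 1.7095
40.2010 20.4713 3.9593 0.0000
48.7941 30.7863 9.1700 0.0000 0.0000
56.6372 40.2010 20.4713 0.0000 0.0000 0.0000

params: Δt=0.22860 u=1.09562 d=0.91272 q=0.56157 e^(-rΔt)=0.98480
t_5 payoffs: 56.6372 40.2010 20.4713 0.0000 0.0000 0.0000
t_4: node(4,0) S=89.8659 payoff=48.7941 vs cont=46.6865 → 48.7941 [stop]  node(4,1) S=107.8737 payoff=30.7863 vs cont=28.6787 → 30.7863 [stop]  node(4,2) S=129.4900 payoff=9.1700 vs cont=8.8388 → 9.1700 [stop]  node(4,3) S=155.4379 payoff=0.0000 vs cont=0.0000 → 0.0000 [wait]  node(4,4) S=186.5853 payoff=0.0000 vs cont=0.0000 → 0.0000 [wait]  ⇒ S*(4)=129.4900
t_3: node(3,0) S=98.4590 payoff=40.2010 vs cont=38.0934 → 40.2010 [stop]  node(3,1) S=118.1887 payoff=20.4713 vs cont=18.3637 → 20.4713 [stop]  node(3,2) S=141.8719 payoff=0.0000 vs cont=3.9593 → 3.9593 [wait]  node(3,3) S=170.3010 payoff=0.0000 vs cont=0.0000 → 0.0000 [wait]  ⇒ S*(3)=118.1887
t_2: node(2,0) S=107.8737 payoff=30.7863 vs cont=28.6787 → 30.7863 [stop]  node(2,1) S=129.4900 payoff=9.1700 vs cont=11.0284 → 11.0284 [wait]  node(2,2) S=155.4379 payoff=0.0000 vs cont=1.7095 → 1.7095 [wait]  ⇒ S*(2)=107.8737
t_1: node(1,0) S=118.1887 payoff=20.4713 vs cont=19.3915 → 20.4713 [stop]  node(1,1) S=141.8719 payoff=0.0000 vs cont=5.7071 → 5.7071 [wait]  ⇒ S*(1)=118.1887
t_0: node(0,0) S=129.4900 payoff=9.1700 vs cont=11.9950 → 11.9950 [wait]  ⇒ S*(0)=-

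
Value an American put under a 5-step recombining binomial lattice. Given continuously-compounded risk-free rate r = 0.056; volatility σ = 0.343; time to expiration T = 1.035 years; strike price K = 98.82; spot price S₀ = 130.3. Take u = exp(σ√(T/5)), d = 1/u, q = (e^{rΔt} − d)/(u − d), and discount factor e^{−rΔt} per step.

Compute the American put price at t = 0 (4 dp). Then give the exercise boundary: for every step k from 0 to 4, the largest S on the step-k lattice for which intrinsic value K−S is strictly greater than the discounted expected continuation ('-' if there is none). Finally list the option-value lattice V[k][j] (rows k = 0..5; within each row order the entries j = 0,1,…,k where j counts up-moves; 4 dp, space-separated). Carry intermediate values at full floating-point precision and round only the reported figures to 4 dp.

price = 3.8097
boundary = - - - - 69.7988
tree:
3.8097
6.6462 1.0425
11.3134 2.1021 0.0000
18.6024 4.2386 0.0000 0.0000
29.0212 8.5465 0.0000 0.0000 0.0000
39.1063 17.2328 0.0000 0.0000 0.0000 0.0000

Δt=0.20700, u=1.16889, d=0.85551, q=0.49827, disc=e^(-rΔt)=0.98847
k=5 terminal: V=max(K-S,0) → 39.1063 17.2328 0.0000 0.0000 0.0000 0.0000
k=4: j=0 S=69.7988 intr=29.0212 cont=27.8823 V=29.0212[EX]; j=1 S=95.3666 intr=3.4534 cont=8.5465 V=8.5465[hold]; j=2 S=130.3000 intr=0.0000 cont=0.0000 V=0.0000[hold]; j=3 S=178.0297 intr=0.0000 cont=0.0000 V=0.0000[hold]; j=4 S=243.2432 intr=0.0000 cont=0.0000 V=0.0000[hold]  S*(4)=69.7988
k=3: j=0 S=81.5872 intr=17.2328 cont=18.6024 V=18.6024[hold]; j=1 S=111.4732 intr=0.0000 cont=4.2386 V=4.2386[hold]; j=2 S=152.3065 intr=0.0000 cont=0.0000 V=0.0000[hold]; j=3 S=208.0974 intr=0.0000 cont=0.0000 V=0.0000[hold]  S*(3)=-
k=2: j=0 S=95.3666 intr=3.4534 cont=11.3134 V=11.3134[hold]; j=1 S=130.3000 intr=0.0000 cont=2.1021 V=2.1021[hold]; j=2 S=178.0297 intr=0.0000 cont=0.0000 V=0.0000[hold]  S*(2)=-
k=1: j=0 S=111.4732 intr=0.0000 cont=6.6462 V=6.6462[hold]; j=1 S=152.3065 intr=0.0000 cont=1.0425 V=1.0425[hold]  S*(1)=-
k=0: j=0 S=130.3000 intr=0.0000 cont=3.8097 V=3.8097[hold]  S*(0)=-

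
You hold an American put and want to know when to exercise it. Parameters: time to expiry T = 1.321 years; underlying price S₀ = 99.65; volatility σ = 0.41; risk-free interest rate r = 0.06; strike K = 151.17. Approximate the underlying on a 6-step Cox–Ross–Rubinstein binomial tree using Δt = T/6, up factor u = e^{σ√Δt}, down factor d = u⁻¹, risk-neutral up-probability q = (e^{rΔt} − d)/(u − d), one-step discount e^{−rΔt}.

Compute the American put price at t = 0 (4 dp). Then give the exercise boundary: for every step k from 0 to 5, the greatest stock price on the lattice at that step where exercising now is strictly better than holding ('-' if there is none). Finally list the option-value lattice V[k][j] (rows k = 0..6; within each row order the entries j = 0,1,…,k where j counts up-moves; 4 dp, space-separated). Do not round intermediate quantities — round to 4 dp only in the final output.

Δt=0.22017  u=1.21213  d=0.82499  q=0.48640  discount=0.98688
step 6 (expiry): payoffs max(K−S,0) = 119.7519 105.0086 83.3468 51.5200 4.7581 0.0000 0.0000
step 5: (k=5,j=0): S=38.0829, (K−S)⁺=113.0871, hold=111.1033 ⇒ V=113.0871 exercise | (k=5,j=1): S=55.9537, (K−S)⁺=95.2163, hold=93.2325 ⇒ V=95.2163 exercise | (k=5,j=2): S=82.2106, (K−S)⁺=68.9594, hold=66.9756 ⇒ V=68.9594 exercise | (k=5,j=3): S=120.7888, (K−S)⁺=30.3812, hold=28.3973 ⇒ V=30.3812 exercise | (k=5,j=4): S=177.4704, (K−S)⁺=0.0000, hold=2.4117 ⇒ V=2.4117 continue | (k=5,j=5): S=260.7503, (K−S)⁺=0.0000, hold=0.0000 ⇒ V=0.0000 continue  boundary S*=120.7888
step 4: (k=4,j=0): S=46.1614, (K−S)⁺=105.0086, hold=103.0247 ⇒ V=105.0086 exercise | (k=4,j=1): S=67.8232, (K−S)⁺=83.3468, hold=81.3630 ⇒ V=83.3468 exercise | (k=4,j=2): S=99.6500, (K−S)⁺=51.5200, hold=49.5362 ⇒ V=51.5200 exercise | (k=4,j=3): S=146.4119, (K−S)⁺=4.7581, hold=16.5566 ⇒ V=16.5566 continue | (k=4,j=4): S=215.1173, (K−S)⁺=0.0000, hold=1.2224 ⇒ V=1.2224 continue  boundary S*=99.6500
step 3: (k=3,j=0): S=55.9537, (K−S)⁺=95.2163, hold=93.2325 ⇒ V=95.2163 exercise | (k=3,j=1): S=82.2106, (K−S)⁺=68.9594, hold=66.9756 ⇒ V=68.9594 exercise | (k=3,j=2): S=120.7888, (K−S)⁺=30.3812, hold=34.0608 ⇒ V=34.0608 continue | (k=3,j=3): S=177.4704, (K−S)⁺=0.0000, hold=8.9786 ⇒ V=8.9786 continue  boundary S*=82.2106
step 2: (k=2,j=0): S=67.8232, (K−S)⁺=83.3468, hold=81.3630 ⇒ V=83.3468 exercise | (k=2,j=1): S=99.6500, (K−S)⁺=51.5200, hold=51.3025 ⇒ V=51.5200 exercise | (k=2,j=2): S=146.4119, (K−S)⁺=4.7581, hold=21.5739 ⇒ V=21.5739 continue  boundary S*=99.6500
step 1: (k=1,j=0): S=82.2106, (K−S)⁺=68.9594, hold=66.9756 ⇒ V=68.9594 exercise | (k=1,j=1): S=120.7888, (K−S)⁺=30.3812, hold=36.4692 ⇒ V=36.4692 continue  boundary S*=82.2106
step 0: (k=0,j=0): S=99.6500, (K−S)⁺=51.5200, hold=52.4586 ⇒ V=52.4586 continue  boundary S*=-

price = 52.4586
boundary = - 82.2106 99.6500 82.2106 99.6500 120.7888
tree:
52.4586
68.9594 36.4692
83.3468 51.5200 21.5739
95.2163 68.9594 34.0608 8.9786
105.0086 83.3468 51.5200 16.5566 1.2224
113.0871 95.2163 68.9594 30.3812 2.4117 0.0000
119.7519 105.0086 83.3468 51.5200 4.7581 0.0000 0.0000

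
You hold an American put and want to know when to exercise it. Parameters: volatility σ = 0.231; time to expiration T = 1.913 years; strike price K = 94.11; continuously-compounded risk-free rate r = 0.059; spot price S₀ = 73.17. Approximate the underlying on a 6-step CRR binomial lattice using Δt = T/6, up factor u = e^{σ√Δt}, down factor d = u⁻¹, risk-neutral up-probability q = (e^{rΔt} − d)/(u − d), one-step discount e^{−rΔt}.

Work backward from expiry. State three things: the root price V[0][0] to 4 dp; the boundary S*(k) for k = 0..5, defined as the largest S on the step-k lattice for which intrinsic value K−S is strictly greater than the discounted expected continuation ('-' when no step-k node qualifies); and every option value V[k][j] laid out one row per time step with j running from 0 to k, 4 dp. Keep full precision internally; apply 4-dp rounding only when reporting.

price = 20.9400
boundary = 73.1700 64.2223 73.1700 64.2223 73.1700 83.3643
tree:
20.9400
29.8877 12.9436
37.7412 20.9400 6.5877
44.6343 29.8877 12.0231 2.1896
50.6845 37.7412 20.9400 4.8507 0.0000
55.9949 44.6343 29.8877 10.7457 0.0000 0.0000
60.6558 50.6845 37.7412 20.9400 0.0000 0.0000 0.0000

params: Δt=0.31883 u=1.13932 d=0.87771 q=0.54002 e^(-rΔt)=0.98136
t_6 payoffs: 60.6558 50.6845 37.7412 20.9400 0.0000 0.0000 0.0000
t_5: node(5,0) S=38.1151 payoff=55.9949 vs cont=54.2411 → 55.9949 [stop]  node(5,1) S=49.4757 payoff=44.6343 vs cont=42.8806 → 44.6343 [stop]  node(5,2) S=64.2223 payoff=29.8877 vs cont=28.1339 → 29.8877 [stop]  node(5,3) S=83.3643 payoff=10.7457 vs cont=9.4524 → 10.7457 [stop]  node(5,4) S=108.2118 payoff=0.0000 vs cont=0.0000 → 0.0000 [wait]  node(5,5) S=140.4652 payoff=0.0000 vs cont=0.0000 → 0.0000 [wait]  ⇒ S*(5)=83.3643
t_4: node(4,0) S=43.4255 payoff=50.6845 vs cont=48.9308 → 50.6845 [stop]  node(4,1) S=56.3688 payoff=37.7412 vs cont=35.9874 → 37.7412 [stop]  node(4,2) S=73.1700 payoff=20.9400 vs cont=19.1862 → 20.9400 [stop]  node(4,3) S=94.9790 payoff=0.0000 vs cont=4.8507 → 4.8507 [wait]  node(4,4) S=123.2883 payoff=0.0000 vs cont=0.0000 → 0.0000 [wait]  ⇒ S*(4)=73.1700
t_3: node(3,0) S=49.4757 payoff=44.6343 vs cont=42.8806 → 44.6343 [stop]  node(3,1) S=64.2223 payoff=29.8877 vs cont=28.1339 → 29.8877 [stop]  node(3,2) S=83.3643 payoff=10.7457 vs cont=12.0231 → 12.0231 [wait]  node(3,3) S=108.2118 payoff=0.0000 vs cont=2.1896 → 2.1896 [wait]  ⇒ S*(3)=64.2223
t_2: node(2,0) S=56.3688 payoff=37.7412 vs cont=35.9874 → 37.7412 [stop]  node(2,1) S=73.1700 payoff=20.9400 vs cont=19.8632 → 20.9400 [stop]  node(2,2) S=94.9790 payoff=0.0000 vs cont=6.5877 → 6.5877 [wait]  ⇒ S*(2)=73.1700
t_1: node(1,0) S=64.2223 payoff=29.8877 vs cont=28.1339 → 29.8877 [stop]  node(1,1) S=83.3643 payoff=10.7457 vs cont=12.9436 → 12.9436 [wait]  ⇒ S*(1)=64.2223
t_0: node(0,0) S=73.1700 payoff=20.9400 vs cont=20.3510 → 20.9400 [stop]  ⇒ S*(0)=73.1700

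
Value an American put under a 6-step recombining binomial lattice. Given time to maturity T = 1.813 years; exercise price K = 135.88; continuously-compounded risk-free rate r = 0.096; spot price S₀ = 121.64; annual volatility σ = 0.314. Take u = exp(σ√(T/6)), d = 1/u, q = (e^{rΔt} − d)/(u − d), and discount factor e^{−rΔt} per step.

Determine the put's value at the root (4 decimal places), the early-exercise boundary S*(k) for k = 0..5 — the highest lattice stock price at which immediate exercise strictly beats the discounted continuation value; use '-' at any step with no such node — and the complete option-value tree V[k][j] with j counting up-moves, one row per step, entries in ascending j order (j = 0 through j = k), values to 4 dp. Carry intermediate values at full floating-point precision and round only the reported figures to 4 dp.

Δt=0.30217  u=1.18840  d=0.84147  q=0.54179  discount=0.97141
step 6 (expiry): payoffs max(K−S,0) = 92.6974 74.8939 49.7501 14.2400 0.0000 0.0000 0.0000
step 5: (k=5,j=0): S=51.3180, (K−S)⁺=84.5620, hold=80.6770 ⇒ V=84.5620 exercise | (k=5,j=1): S=72.4757, (K−S)⁺=63.4043, hold=59.5193 ⇒ V=63.4043 exercise | (k=5,j=2): S=102.3564, (K−S)⁺=33.5236, hold=29.6386 ⇒ V=33.5236 exercise | (k=5,j=3): S=144.5565, (K−S)⁺=0.0000, hold=6.3383 ⇒ V=6.3383 continue | (k=5,j=4): S=204.1552, (K−S)⁺=0.0000, hold=0.0000 ⇒ V=0.0000 continue | (k=5,j=5): S=288.3255, (K−S)⁺=0.0000, hold=0.0000 ⇒ V=0.0000 continue  boundary S*=102.3564
step 4: (k=4,j=0): S=60.9861, (K−S)⁺=74.8939, hold=71.0089 ⇒ V=74.8939 exercise | (k=4,j=1): S=86.1299, (K−S)⁺=49.7501, hold=45.8651 ⇒ V=49.7501 exercise | (k=4,j=2): S=121.6400, (K−S)⁺=14.2400, hold=18.2574 ⇒ V=18.2574 continue | (k=4,j=3): S=171.7905, (K−S)⁺=0.0000, hold=2.8212 ⇒ V=2.8212 continue | (k=4,j=4): S=242.6173, (K−S)⁺=0.0000, hold=0.0000 ⇒ V=0.0000 continue  boundary S*=86.1299
step 3: (k=3,j=0): S=72.4757, (K−S)⁺=63.4043, hold=59.5193 ⇒ V=63.4043 exercise | (k=3,j=1): S=102.3564, (K−S)⁺=33.5236, hold=31.7530 ⇒ V=33.5236 exercise | (k=3,j=2): S=144.5565, (K−S)⁺=0.0000, hold=9.6113 ⇒ V=9.6113 continue | (k=3,j=3): S=204.1552, (K−S)⁺=0.0000, hold=1.2557 ⇒ V=1.2557 continue  boundary S*=102.3564
step 2: (k=2,j=0): S=86.1299, (K−S)⁺=49.7501, hold=45.8651 ⇒ V=49.7501 exercise | (k=2,j=1): S=121.6400, (K−S)⁺=14.2400, hold=19.9799 ⇒ V=19.9799 continue | (k=2,j=2): S=171.7905, (K−S)⁺=0.0000, hold=4.9389 ⇒ V=4.9389 continue  boundary S*=86.1299
step 1: (k=1,j=0): S=102.3564, (K−S)⁺=33.5236, hold=32.6596 ⇒ V=33.5236 exercise | (k=1,j=1): S=144.5565, (K−S)⁺=0.0000, hold=11.4925 ⇒ V=11.4925 continue  boundary S*=102.3564
step 0: (k=0,j=0): S=121.6400, (K−S)⁺=14.2400, hold=20.9701 ⇒ V=20.9701 continue  boundary S*=-

price = 20.9701
boundary = - 102.3564 86.1299 102.3564 86.1299 102.3564
tree:
20.9701
33.5236 11.4925
49.7501 19.9799 4.9389
63.4043 33.5236 9.6113 1.2557
74.8939 49.7501 18.2574 2.8212 0.0000
84.5620 63.4043 33.5236 6.3383 0.0000 0.0000
92.6974 74.8939 49.7501 14.2400 0.0000 0.0000 0.0000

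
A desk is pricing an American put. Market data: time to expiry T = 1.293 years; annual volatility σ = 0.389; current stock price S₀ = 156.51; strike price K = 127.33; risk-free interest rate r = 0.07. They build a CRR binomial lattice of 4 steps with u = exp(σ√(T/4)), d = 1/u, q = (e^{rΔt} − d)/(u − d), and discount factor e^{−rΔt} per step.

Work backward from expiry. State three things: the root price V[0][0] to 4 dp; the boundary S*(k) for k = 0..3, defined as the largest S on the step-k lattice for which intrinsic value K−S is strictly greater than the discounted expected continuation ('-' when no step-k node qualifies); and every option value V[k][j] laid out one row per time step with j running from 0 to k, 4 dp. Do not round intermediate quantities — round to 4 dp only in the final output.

price = 10.2336
boundary = - - - 80.6099
tree:
10.2336
17.6303 3.1971
29.4039 6.4919 0.0000
46.7201 13.1820 0.0000 0.0000
62.7145 26.7667 0.0000 0.0000 0.0000

Δt=0.32325, u=1.24753, d=0.80158, q=0.49625, disc=e^(-rΔt)=0.97763
k=4 terminal: V=max(K-S,0) → 62.7145 26.7667 0.0000 0.0000 0.0000
k=3: j=0 S=80.6099 intr=46.7201 cont=43.8713 V=46.7201[EX]; j=1 S=125.4558 intr=1.8742 cont=13.1820 V=13.1820[hold]; j=2 S=195.2510 intr=0.0000 cont=0.0000 V=0.0000[hold]; j=3 S=303.8757 intr=0.0000 cont=0.0000 V=0.0000[hold]  S*(3)=80.6099
k=2: j=0 S=100.5633 intr=26.7667 cont=29.4039 V=29.4039[hold]; j=1 S=156.5100 intr=0.0000 cont=6.4919 V=6.4919[hold]; j=2 S=243.5817 intr=0.0000 cont=0.0000 V=0.0000[hold]  S*(2)=-
k=1: j=0 S=125.4558 intr=1.8742 cont=17.6303 V=17.6303[hold]; j=1 S=195.2510 intr=0.0000 cont=3.1971 V=3.1971[hold]  S*(1)=-
k=0: j=0 S=156.5100 intr=0.0000 cont=10.2336 V=10.2336[hold]  S*(0)=-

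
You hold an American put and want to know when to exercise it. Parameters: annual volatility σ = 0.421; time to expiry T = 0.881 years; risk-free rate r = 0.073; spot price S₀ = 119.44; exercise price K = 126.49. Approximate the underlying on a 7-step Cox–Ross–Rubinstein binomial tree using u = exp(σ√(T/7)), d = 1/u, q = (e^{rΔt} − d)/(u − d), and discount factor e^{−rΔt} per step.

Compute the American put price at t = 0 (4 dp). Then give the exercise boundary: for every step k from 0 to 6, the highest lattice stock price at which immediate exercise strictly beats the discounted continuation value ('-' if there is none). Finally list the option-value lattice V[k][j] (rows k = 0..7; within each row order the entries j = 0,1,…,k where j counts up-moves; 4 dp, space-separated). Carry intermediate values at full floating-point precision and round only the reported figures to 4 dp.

price = 19.6208
boundary = - - - 76.3057 88.5975 76.3057 88.5975
tree:
19.6208
27.8523 11.5400
38.1575 17.7971 5.3343
50.1843 26.5284 9.1692 1.4983
60.7707 37.8925 15.3617 2.9855 0.0000
69.8884 50.1843 24.8132 5.9490 0.0000 0.0000
77.7412 60.7707 37.8925 11.8541 0.0000 0.0000 0.0000
84.5044 69.8884 50.1843 23.6208 0.0000 0.0000 0.0000 0.0000

Δt=0.12586, u=1.16109, d=0.86126, q=0.49351, disc=e^(-rΔt)=0.99085
k=7 terminal: V=max(K-S,0) → 84.5044 69.8884 50.1843 23.6208 0.0000 0.0000 0.0000 0.0000
k=6: j=0 S=48.7488 intr=77.7412 cont=76.5843 V=77.7412[EX]; j=1 S=65.7193 intr=60.7707 cont=59.6139 V=60.7707[EX]; j=2 S=88.5975 intr=37.8925 cont=36.7357 V=37.8925[EX]; j=3 S=119.4400 intr=7.0500 cont=11.8541 V=11.8541[hold]; j=4 S=161.0194 intr=0.0000 cont=0.0000 V=0.0000[hold]; j=5 S=217.0735 intr=0.0000 cont=0.0000 V=0.0000[hold]; j=6 S=292.6410 intr=0.0000 cont=0.0000 V=0.0000[hold]  S*(6)=88.5975
k=5: j=0 S=56.6016 intr=69.8884 cont=68.7316 V=69.8884[EX]; j=1 S=76.3057 intr=50.1843 cont=49.0275 V=50.1843[EX]; j=2 S=102.8692 intr=23.6208 cont=24.8132 V=24.8132[hold]; j=3 S=138.6801 intr=0.0000 cont=5.9490 V=5.9490[hold]; j=4 S=186.9573 intr=0.0000 cont=0.0000 V=0.0000[hold]; j=5 S=252.0409 intr=0.0000 cont=0.0000 V=0.0000[hold]  S*(5)=76.3057
k=4: j=0 S=65.7193 intr=60.7707 cont=59.6139 V=60.7707[EX]; j=1 S=88.5975 intr=37.8925 cont=37.3188 V=37.8925[EX]; j=2 S=119.4400 intr=7.0500 cont=15.3617 V=15.3617[hold]; j=3 S=161.0194 intr=0.0000 cont=2.9855 V=2.9855[hold]; j=4 S=217.0735 intr=0.0000 cont=0.0000 V=0.0000[hold]  S*(4)=88.5975
k=3: j=0 S=76.3057 intr=50.1843 cont=49.0275 V=50.1843[EX]; j=1 S=102.8692 intr=23.6208 cont=26.5284 V=26.5284[hold]; j=2 S=138.6801 intr=0.0000 cont=9.1692 V=9.1692[hold]; j=3 S=186.9573 intr=0.0000 cont=1.4983 V=1.4983[hold]  S*(3)=76.3057
k=2: j=0 S=88.5975 intr=37.8925 cont=38.1575 V=38.1575[hold]; j=1 S=119.4400 intr=7.0500 cont=17.7971 V=17.7971[hold]; j=2 S=161.0194 intr=0.0000 cont=5.3343 V=5.3343[hold]  S*(2)=-
k=1: j=0 S=102.8692 intr=23.6208 cont=27.8523 V=27.8523[hold]; j=1 S=138.6801 intr=0.0000 cont=11.5400 V=11.5400[hold]  S*(1)=-
k=0: j=0 S=119.4400 intr=7.0500 cont=19.6208 V=19.6208[hold]  S*(0)=-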